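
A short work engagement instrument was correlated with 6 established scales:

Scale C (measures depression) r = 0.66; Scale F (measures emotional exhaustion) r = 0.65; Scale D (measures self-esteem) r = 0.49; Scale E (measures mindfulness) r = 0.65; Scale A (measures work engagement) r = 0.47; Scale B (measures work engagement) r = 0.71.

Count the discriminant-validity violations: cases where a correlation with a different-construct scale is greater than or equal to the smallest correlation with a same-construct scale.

4

Convergent (same construct = work engagement): Scale A, Scale B.
Smallest convergent = 0.47. Discriminant values: 0.66, 0.65, 0.49, 0.65; count ≥ 0.47 → 4.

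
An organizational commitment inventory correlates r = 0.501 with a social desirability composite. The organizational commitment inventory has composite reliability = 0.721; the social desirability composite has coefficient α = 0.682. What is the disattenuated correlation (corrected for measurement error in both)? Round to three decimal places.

0.714

r_true = r_obs / √(r_xx · r_yy) = 0.501 / √(0.721 × 0.682) = 0.501 / √0.491722 = 0.501 / 0.7012 ≈ 0.714.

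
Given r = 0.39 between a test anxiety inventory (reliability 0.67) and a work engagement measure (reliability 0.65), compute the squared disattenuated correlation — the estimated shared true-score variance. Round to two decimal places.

0.35

Disattenuated r = 0.39 / √(0.67 × 0.65) = 0.39 / 0.6599 = 0.5910.
Shared true-score variance = 0.5910² = 0.3493 ≈ 0.35.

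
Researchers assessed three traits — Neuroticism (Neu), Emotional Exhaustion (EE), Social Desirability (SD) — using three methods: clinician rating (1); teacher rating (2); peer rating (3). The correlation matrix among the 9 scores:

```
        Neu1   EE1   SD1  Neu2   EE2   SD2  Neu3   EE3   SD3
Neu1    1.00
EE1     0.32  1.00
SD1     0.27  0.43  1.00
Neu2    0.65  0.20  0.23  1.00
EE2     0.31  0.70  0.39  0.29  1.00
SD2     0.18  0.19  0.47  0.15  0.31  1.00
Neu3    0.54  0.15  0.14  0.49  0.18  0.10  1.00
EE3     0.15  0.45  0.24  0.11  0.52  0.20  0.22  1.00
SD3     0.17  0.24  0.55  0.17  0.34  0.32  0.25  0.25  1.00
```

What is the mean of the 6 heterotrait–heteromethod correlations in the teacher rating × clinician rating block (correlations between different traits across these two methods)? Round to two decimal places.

HTHM values (method 2 × method 1): 0.20, 0.23, 0.31, 0.39, 0.18, 0.19; mean = 1.50/6 = 0.25.

0.25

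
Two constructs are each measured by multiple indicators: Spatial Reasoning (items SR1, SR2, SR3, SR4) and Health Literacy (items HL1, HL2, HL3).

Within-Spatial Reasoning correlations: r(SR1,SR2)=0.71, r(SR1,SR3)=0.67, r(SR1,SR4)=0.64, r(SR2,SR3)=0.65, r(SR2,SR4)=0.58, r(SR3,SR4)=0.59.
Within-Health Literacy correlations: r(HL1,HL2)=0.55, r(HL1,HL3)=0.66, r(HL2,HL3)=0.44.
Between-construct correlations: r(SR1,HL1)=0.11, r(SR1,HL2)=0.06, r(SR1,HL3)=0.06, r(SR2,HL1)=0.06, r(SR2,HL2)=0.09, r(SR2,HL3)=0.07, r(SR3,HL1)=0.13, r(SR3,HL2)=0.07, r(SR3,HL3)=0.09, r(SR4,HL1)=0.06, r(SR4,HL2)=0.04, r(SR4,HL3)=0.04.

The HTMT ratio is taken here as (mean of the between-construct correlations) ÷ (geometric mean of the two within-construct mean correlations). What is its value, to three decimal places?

Between-construct mean = 0.88/12 = 0.0733.
Mean within-SR = 3.84/6 = 0.6400; mean within-HL = 1.65/3 = 0.5500.
Geometric mean = √(0.6400 × 0.5500) = 0.5933.
HTMT = 0.0733 / 0.5933 = 0.124.

0.124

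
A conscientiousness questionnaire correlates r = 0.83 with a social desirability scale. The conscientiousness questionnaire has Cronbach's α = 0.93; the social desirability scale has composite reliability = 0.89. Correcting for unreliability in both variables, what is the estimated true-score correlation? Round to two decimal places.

r_true = r_obs / √(r_xx · r_yy) = 0.83 / √(0.93 × 0.89) = 0.83 / √0.8277 = 0.83 / 0.9098 ≈ 0.91.

0.91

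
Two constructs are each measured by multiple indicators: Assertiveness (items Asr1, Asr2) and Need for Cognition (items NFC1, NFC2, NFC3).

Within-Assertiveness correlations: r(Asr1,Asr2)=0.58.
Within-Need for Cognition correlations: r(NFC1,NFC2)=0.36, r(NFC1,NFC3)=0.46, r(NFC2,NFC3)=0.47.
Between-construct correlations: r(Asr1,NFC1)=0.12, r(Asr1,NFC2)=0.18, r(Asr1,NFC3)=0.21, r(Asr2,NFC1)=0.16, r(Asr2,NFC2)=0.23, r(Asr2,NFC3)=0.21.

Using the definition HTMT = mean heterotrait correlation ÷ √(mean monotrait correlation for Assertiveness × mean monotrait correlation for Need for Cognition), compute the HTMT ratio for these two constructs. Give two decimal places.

0.37

Between-construct mean = 1.11/6 = 0.1850.
Mean within-Asr = 0.58/1 = 0.5800; mean within-NFC = 1.29/3 = 0.4300.
Geometric mean = √(0.5800 × 0.4300) = 0.4994.
HTMT = 0.1850 / 0.4994 = 0.37.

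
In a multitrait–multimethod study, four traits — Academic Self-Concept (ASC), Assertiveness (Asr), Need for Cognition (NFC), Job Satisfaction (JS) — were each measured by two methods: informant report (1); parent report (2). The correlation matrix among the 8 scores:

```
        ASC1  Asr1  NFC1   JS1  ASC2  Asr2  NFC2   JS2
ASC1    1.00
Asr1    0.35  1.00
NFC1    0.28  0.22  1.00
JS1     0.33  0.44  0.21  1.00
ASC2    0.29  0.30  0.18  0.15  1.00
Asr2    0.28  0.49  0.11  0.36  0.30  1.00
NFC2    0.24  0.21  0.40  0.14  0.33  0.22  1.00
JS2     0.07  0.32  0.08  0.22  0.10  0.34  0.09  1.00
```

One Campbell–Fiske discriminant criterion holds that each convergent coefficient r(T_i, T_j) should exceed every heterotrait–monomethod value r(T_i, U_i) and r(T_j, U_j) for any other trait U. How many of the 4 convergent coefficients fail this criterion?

Convergent coefficients and their comparison sets:
ASC (methods 1·2): 0.29 vs {0.35, 0.30, 0.28, 0.33, 0.33, 0.10} → fail.
Asr (methods 1·2): 0.49 vs {0.35, 0.30, 0.22, 0.22, 0.44, 0.34} → pass.
NFC (methods 1·2): 0.40 vs {0.28, 0.33, 0.22, 0.22, 0.21, 0.09} → pass.
JS (methods 1·2): 0.22 vs {0.33, 0.10, 0.44, 0.34, 0.21, 0.09} → fail.
2 of 4 fail.

2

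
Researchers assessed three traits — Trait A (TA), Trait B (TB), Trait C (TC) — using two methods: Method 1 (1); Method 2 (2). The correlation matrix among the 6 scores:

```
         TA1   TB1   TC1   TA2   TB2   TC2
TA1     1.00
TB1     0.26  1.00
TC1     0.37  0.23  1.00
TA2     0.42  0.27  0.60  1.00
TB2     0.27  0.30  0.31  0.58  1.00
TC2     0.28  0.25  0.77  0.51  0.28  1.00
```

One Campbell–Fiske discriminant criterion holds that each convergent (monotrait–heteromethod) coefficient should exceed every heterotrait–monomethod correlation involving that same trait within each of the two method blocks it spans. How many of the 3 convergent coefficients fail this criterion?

Checking each validity diagonal entry against its comparison values:
TA (methods 1·2): 0.42 vs {0.26, 0.58, 0.37, 0.51} → fail.
TB (methods 1·2): 0.30 vs {0.26, 0.58, 0.23, 0.28} → fail.
TC (methods 1·2): 0.77 vs {0.37, 0.51, 0.23, 0.28} → pass.
2 of 3 fail.

2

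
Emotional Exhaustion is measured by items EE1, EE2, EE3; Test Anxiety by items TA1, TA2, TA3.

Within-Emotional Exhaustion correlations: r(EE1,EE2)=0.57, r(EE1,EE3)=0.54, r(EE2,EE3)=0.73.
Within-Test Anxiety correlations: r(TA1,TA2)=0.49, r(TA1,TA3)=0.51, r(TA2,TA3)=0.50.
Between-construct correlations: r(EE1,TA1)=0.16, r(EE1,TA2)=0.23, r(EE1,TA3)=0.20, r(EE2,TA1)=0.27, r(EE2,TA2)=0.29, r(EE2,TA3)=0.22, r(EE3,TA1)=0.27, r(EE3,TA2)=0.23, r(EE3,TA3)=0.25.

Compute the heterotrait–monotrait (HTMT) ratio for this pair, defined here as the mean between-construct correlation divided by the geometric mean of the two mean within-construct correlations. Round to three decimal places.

Between-construct mean = 2.12/9 = 0.2356.
Mean within-EE = 1.84/3 = 0.6133; mean within-TA = 1.50/3 = 0.5000.
Geometric mean = √(0.6133 × 0.5000) = 0.5538.
HTMT = 0.2356 / 0.5538 = 0.425.

0.425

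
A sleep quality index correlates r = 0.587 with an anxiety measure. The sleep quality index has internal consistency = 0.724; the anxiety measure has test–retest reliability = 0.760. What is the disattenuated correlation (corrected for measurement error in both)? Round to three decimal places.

r_true = r_obs / √(r_xx · r_yy) = 0.587 / √(0.724 × 0.760) = 0.587 / √0.550240 = 0.587 / 0.7418 ≈ 0.791.

0.791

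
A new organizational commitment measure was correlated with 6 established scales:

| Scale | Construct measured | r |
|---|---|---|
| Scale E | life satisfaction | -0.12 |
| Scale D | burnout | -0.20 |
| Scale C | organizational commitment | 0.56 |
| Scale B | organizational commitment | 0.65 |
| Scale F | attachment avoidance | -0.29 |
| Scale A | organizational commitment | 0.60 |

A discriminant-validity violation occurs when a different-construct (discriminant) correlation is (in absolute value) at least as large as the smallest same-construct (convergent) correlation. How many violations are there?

0

Convergent (same construct = organizational commitment): Scale C, Scale B, Scale A.
Smallest convergent = 0.56. Discriminant |r|: 0.12, 0.20, 0.29; count ≥ 0.56 → 0.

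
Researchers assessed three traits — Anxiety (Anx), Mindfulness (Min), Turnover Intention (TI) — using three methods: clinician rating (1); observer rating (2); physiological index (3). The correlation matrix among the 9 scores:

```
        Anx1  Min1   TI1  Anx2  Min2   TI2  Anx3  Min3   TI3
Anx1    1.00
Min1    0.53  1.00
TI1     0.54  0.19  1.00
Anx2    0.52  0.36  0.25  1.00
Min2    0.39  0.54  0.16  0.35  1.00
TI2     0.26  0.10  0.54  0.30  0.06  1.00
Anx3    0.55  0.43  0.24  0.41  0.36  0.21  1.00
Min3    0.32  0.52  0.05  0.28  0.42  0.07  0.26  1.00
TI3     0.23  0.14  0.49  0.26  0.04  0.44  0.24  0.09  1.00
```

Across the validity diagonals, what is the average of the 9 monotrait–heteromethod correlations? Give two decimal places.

Convergent values: 0.52, 0.55, 0.41, 0.54, 0.52, 0.42, 0.54, 0.49, 0.44; mean = 4.43/9 = 0.49.

0.49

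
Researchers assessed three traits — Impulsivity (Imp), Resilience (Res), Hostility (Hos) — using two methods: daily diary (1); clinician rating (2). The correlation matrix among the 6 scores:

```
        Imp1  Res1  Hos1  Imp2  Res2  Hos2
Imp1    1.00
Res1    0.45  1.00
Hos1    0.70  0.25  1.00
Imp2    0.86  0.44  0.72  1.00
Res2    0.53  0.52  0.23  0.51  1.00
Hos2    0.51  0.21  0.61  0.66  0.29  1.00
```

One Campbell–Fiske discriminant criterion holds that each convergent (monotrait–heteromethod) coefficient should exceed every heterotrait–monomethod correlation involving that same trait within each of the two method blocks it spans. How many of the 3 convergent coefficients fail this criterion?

1

Each convergent coefficient versus the relevant comparison correlations:
Imp (methods 1·2): 0.86 vs {0.45, 0.51, 0.70, 0.66} → pass.
Res (methods 1·2): 0.52 vs {0.45, 0.51, 0.25, 0.29} → pass.
Hos (methods 1·2): 0.61 vs {0.70, 0.66, 0.25, 0.29} → fail.
1 of 3 fail.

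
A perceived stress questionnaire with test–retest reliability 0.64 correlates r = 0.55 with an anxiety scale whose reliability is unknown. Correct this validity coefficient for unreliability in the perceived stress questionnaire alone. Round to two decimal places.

Single correction: r_c = r_obs / √r_xx = 0.55 / √0.64 = 0.55 / 0.8000 ≈ 0.69.

0.69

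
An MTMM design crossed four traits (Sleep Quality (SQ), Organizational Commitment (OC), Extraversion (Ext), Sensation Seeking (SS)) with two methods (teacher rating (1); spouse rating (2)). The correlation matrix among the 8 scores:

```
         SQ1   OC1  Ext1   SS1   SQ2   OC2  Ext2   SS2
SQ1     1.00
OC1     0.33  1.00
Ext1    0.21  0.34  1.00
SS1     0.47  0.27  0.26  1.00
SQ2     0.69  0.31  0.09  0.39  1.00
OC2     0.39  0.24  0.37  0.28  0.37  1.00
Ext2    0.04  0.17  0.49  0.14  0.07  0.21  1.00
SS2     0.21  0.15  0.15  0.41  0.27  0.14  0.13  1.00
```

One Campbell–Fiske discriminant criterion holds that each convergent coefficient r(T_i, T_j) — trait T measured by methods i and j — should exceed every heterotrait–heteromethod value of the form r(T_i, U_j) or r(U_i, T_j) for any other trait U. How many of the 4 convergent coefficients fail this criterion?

1

Checking each validity diagonal entry against its comparison values:
SQ (methods 1·2): 0.69 vs {0.39, 0.31, 0.04, 0.09, 0.21, 0.39} → pass.
OC (methods 1·2): 0.24 vs {0.31, 0.39, 0.17, 0.37, 0.15, 0.28} → fail.
Ext (methods 1·2): 0.49 vs {0.09, 0.04, 0.37, 0.17, 0.15, 0.14} → pass.
SS (methods 1·2): 0.41 vs {0.39, 0.21, 0.28, 0.15, 0.14, 0.15} → pass.
1 of 4 fail.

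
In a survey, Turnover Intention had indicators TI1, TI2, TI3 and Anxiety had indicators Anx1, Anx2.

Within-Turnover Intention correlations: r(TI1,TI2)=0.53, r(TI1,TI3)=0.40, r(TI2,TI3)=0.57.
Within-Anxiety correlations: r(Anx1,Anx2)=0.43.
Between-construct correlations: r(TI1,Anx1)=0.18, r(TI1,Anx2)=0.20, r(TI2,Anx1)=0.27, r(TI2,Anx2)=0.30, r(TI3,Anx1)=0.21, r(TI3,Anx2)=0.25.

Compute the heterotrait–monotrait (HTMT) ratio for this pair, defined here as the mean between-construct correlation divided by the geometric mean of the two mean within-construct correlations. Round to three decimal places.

0.507

Mean heterotrait r = 1.41/6 = 0.2350.
Mean within-TI = 1.50/3 = 0.5000; mean within-Anx = 0.43/1 = 0.4300.
Geometric mean = √(0.5000 × 0.4300) = 0.4637.
HTMT = 0.2350 / 0.4637 = 0.507.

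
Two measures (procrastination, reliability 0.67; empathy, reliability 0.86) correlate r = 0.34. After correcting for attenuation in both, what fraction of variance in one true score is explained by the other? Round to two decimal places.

0.20

Disattenuated r = 0.34 / √(0.67 × 0.86) = 0.34 / 0.7591 = 0.4479.
Shared true-score variance = 0.4479² = 0.2006 ≈ 0.20.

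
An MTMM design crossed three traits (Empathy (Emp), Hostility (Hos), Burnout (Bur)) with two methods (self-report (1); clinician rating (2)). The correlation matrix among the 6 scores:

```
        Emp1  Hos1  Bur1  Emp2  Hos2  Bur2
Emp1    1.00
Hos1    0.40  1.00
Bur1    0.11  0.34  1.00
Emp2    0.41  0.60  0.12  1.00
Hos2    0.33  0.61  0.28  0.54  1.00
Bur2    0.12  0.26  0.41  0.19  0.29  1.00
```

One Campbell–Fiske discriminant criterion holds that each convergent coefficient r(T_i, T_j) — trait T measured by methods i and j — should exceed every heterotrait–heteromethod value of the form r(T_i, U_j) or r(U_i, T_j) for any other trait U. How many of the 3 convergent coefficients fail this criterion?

1

Convergent coefficients and their comparison sets:
Emp (methods 1·2): 0.41 vs {0.33, 0.60, 0.12, 0.12} → fail.
Hos (methods 1·2): 0.61 vs {0.60, 0.33, 0.26, 0.28} → pass.
Bur (methods 1·2): 0.41 vs {0.12, 0.12, 0.28, 0.26} → pass.
1 of 3 fail.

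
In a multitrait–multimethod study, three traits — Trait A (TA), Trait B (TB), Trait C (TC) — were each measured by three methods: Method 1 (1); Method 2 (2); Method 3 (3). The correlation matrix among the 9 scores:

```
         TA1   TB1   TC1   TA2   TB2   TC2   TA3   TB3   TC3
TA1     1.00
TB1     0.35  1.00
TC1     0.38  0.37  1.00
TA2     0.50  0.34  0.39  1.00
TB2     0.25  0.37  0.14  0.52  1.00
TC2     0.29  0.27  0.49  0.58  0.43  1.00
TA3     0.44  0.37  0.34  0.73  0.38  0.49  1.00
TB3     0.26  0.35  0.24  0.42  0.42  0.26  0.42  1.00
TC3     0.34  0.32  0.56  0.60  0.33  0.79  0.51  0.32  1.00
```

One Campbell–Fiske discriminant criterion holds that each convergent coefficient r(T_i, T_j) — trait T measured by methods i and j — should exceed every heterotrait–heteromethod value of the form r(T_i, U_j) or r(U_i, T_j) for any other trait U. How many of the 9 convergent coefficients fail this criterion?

Each convergent coefficient versus the relevant comparison correlations:
TA (methods 1·2): 0.50 vs {0.25, 0.34, 0.29, 0.39} → pass.
TA (methods 1·3): 0.44 vs {0.26, 0.37, 0.34, 0.34} → pass.
TA (methods 2·3): 0.73 vs {0.42, 0.38, 0.60, 0.49} → pass.
TB (methods 1·2): 0.37 vs {0.34, 0.25, 0.27, 0.14} → pass.
TB (methods 1·3): 0.35 vs {0.37, 0.26, 0.32, 0.24} → fail.
TB (methods 2·3): 0.42 vs {0.38, 0.42, 0.33, 0.26} → fail.
TC (methods 1·2): 0.49 vs {0.39, 0.29, 0.14, 0.27} → pass.
TC (methods 1·3): 0.56 vs {0.34, 0.34, 0.24, 0.32} → pass.
TC (methods 2·3): 0.79 vs {0.49, 0.60, 0.26, 0.33} → pass.
2 of 9 fail.

2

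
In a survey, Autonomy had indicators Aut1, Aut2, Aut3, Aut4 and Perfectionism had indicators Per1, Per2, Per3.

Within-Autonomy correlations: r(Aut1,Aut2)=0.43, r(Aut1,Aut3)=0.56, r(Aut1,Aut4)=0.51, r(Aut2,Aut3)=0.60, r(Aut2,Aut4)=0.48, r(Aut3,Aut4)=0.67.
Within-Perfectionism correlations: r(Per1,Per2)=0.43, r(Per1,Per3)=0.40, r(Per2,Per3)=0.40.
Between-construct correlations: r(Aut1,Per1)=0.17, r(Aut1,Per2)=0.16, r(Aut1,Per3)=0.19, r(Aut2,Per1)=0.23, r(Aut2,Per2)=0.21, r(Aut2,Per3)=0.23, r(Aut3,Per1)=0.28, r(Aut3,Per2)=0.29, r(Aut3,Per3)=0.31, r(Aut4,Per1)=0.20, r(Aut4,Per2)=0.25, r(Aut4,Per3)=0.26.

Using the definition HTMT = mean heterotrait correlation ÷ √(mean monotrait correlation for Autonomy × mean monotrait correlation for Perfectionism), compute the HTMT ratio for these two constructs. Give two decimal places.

Mean between = 2.78/12 = 0.2317.
Mean within-Aut = 3.25/6 = 0.5417; mean within-Per = 1.23/3 = 0.4100.
Geometric mean = √(0.5417 × 0.4100) = 0.4713.
HTMT = 0.2317 / 0.4713 = 0.49.

0.49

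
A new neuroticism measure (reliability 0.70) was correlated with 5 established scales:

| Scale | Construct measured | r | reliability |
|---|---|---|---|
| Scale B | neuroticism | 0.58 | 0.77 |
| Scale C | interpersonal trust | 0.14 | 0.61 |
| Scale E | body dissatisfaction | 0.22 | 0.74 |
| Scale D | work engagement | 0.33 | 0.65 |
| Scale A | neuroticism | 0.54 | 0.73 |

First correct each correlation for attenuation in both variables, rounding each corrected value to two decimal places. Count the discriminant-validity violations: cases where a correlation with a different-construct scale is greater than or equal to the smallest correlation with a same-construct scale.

0

Disattenuated r (r / √(r_scale · r_new)):
  Scale B (conv): 0.58 / √(0.77·0.70) = 0.79
  Scale C (disc): 0.14 / √(0.61·0.70) = 0.21
  Scale E (disc): 0.22 / √(0.74·0.70) = 0.31
  Scale D (disc): 0.33 / √(0.65·0.70) = 0.49
  Scale A (conv): 0.54 / √(0.73·0.70) = 0.76
Smallest convergent = 0.76. Discriminant values: 0.21, 0.31, 0.49; count ≥ 0.76 → 0.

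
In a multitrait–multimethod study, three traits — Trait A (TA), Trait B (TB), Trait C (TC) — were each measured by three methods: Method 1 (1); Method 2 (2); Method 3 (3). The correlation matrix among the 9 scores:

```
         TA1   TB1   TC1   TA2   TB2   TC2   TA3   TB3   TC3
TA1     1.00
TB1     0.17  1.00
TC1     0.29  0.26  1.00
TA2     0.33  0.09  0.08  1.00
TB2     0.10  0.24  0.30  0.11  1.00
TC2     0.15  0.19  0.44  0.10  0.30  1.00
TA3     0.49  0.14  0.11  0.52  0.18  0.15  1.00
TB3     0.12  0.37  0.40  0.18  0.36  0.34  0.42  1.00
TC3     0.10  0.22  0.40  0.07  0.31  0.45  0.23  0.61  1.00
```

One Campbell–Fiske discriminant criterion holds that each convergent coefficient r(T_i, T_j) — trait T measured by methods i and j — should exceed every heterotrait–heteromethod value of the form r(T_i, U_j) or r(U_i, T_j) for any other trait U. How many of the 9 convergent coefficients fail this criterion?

3

Checking each validity diagonal entry against its comparison values:
TA (methods 1·2): 0.33 vs {0.10, 0.09, 0.15, 0.08} → pass.
TA (methods 1·3): 0.49 vs {0.12, 0.14, 0.10, 0.11} → pass.
TA (methods 2·3): 0.52 vs {0.18, 0.18, 0.07, 0.15} → pass.
TB (methods 1·2): 0.24 vs {0.09, 0.10, 0.19, 0.30} → fail.
TB (methods 1·3): 0.37 vs {0.14, 0.12, 0.22, 0.40} → fail.
TB (methods 2·3): 0.36 vs {0.18, 0.18, 0.31, 0.34} → pass.
TC (methods 1·2): 0.44 vs {0.08, 0.15, 0.30, 0.19} → pass.
TC (methods 1·3): 0.40 vs {0.11, 0.10, 0.40, 0.22} → fail.
TC (methods 2·3): 0.45 vs {0.15, 0.07, 0.34, 0.31} → pass.
3 of 9 fail.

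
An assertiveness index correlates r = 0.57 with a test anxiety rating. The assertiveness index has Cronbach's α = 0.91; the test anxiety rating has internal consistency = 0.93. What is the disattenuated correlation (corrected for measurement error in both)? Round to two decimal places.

0.62

r_true = r_obs / √(r_xx · r_yy) = 0.57 / √(0.91 × 0.93) = 0.57 / √0.8463 = 0.57 / 0.9199 ≈ 0.62.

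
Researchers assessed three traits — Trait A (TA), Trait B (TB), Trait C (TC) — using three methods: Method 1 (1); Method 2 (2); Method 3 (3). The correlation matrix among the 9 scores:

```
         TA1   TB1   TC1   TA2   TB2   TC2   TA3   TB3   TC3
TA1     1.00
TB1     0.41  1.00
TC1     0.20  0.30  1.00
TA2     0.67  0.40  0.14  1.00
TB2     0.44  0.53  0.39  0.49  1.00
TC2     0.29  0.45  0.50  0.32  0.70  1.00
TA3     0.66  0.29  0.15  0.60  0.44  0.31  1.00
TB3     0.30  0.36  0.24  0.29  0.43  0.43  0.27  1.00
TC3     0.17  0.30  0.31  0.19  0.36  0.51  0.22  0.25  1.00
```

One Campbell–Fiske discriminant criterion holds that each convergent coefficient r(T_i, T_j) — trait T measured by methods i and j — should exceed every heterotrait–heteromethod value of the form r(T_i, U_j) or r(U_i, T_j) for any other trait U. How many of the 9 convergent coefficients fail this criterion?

Each convergent coefficient versus the relevant comparison correlations:
TA (methods 1·2): 0.67 vs {0.44, 0.40, 0.29, 0.14} → pass.
TA (methods 1·3): 0.66 vs {0.30, 0.29, 0.17, 0.15} → pass.
TA (methods 2·3): 0.60 vs {0.29, 0.44, 0.19, 0.31} → pass.
TB (methods 1·2): 0.53 vs {0.40, 0.44, 0.45, 0.39} → pass.
TB (methods 1·3): 0.36 vs {0.29, 0.30, 0.30, 0.24} → pass.
TB (methods 2·3): 0.43 vs {0.44, 0.29, 0.36, 0.43} → fail.
TC (methods 1·2): 0.50 vs {0.14, 0.29, 0.39, 0.45} → pass.
TC (methods 1·3): 0.31 vs {0.15, 0.17, 0.24, 0.30} → pass.
TC (methods 2·3): 0.51 vs {0.31, 0.19, 0.43, 0.36} → pass.
1 of 9 fail.

1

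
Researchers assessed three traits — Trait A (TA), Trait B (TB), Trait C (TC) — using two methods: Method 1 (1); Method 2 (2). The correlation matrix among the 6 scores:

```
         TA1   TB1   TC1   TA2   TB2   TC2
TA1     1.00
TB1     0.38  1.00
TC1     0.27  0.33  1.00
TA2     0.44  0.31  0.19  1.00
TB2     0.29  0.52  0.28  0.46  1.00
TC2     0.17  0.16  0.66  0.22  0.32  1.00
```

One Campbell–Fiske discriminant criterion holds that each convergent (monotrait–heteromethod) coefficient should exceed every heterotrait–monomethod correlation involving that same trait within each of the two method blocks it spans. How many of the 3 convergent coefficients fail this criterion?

1

Convergent coefficients and their comparison sets:
TA (methods 1·2): 0.44 vs {0.38, 0.46, 0.27, 0.22} → fail.
TB (methods 1·2): 0.52 vs {0.38, 0.46, 0.33, 0.32} → pass.
TC (methods 1·2): 0.66 vs {0.27, 0.22, 0.33, 0.32} → pass.
1 of 3 fail.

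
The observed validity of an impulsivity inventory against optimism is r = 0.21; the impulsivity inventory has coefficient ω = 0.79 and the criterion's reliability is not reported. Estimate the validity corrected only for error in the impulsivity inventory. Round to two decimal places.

0.24

Single correction: r_c = r_obs / √r_xx = 0.21 / √0.79 = 0.21 / 0.8888 ≈ 0.24.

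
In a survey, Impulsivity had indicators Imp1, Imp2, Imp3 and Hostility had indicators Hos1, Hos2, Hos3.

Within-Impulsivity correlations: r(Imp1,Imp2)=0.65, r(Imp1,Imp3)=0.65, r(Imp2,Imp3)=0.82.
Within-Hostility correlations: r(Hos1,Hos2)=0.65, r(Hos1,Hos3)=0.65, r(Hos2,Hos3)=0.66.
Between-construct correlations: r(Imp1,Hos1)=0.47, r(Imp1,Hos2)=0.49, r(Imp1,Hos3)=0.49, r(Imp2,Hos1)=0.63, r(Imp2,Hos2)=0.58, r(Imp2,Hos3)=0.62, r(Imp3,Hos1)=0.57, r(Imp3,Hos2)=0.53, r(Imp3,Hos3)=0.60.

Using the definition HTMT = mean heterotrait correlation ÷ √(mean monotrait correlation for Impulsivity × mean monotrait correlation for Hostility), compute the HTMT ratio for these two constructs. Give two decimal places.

Mean between = 4.98/9 = 0.5533.
Mean within-Imp = 2.12/3 = 0.7067; mean within-Hos = 1.96/3 = 0.6533.
Geometric mean = √(0.7067 × 0.6533) = 0.6795.
HTMT = 0.5533 / 0.6795 = 0.81.

0.81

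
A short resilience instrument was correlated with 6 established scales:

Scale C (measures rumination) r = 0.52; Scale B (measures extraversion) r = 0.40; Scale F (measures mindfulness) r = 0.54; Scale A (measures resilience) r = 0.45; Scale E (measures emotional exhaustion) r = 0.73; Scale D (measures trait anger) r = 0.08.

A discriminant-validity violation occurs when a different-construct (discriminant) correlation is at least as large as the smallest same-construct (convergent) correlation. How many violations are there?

3

Convergent (same construct = resilience): Scale A.
Smallest convergent = 0.45. Discriminant values: 0.52, 0.40, 0.54, 0.73, 0.08; count ≥ 0.45 → 3.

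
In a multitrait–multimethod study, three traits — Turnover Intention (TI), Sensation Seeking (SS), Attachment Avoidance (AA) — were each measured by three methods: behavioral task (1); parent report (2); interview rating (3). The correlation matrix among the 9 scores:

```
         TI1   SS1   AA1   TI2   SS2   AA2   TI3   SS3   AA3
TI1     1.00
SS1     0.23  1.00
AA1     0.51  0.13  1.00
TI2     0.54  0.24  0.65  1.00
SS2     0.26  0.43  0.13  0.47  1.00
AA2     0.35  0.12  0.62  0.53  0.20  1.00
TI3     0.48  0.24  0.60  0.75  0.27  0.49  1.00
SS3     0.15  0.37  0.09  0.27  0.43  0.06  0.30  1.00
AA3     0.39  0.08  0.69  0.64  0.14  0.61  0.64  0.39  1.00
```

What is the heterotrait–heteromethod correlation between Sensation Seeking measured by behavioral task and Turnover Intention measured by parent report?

Different traits and methods: r(SS1, TI2) = 0.24.

0.24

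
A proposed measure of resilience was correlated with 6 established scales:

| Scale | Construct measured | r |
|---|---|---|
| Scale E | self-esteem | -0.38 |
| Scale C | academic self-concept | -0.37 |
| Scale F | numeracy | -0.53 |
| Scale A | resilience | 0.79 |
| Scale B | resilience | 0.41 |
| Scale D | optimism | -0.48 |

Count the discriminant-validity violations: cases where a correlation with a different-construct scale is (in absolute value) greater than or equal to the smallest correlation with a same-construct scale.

2

Convergent (same construct = resilience): Scale A, Scale B.
Smallest convergent = 0.41. Discriminant |r|: 0.38, 0.37, 0.53, 0.48; count ≥ 0.41 → 2.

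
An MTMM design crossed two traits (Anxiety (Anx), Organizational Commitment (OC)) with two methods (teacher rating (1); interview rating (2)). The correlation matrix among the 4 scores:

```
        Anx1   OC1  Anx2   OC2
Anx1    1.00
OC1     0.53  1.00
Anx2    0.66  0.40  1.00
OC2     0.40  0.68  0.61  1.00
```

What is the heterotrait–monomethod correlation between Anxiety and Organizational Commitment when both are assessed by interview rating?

Different traits, same method: r(Anx2, OC2) = 0.61.

0.61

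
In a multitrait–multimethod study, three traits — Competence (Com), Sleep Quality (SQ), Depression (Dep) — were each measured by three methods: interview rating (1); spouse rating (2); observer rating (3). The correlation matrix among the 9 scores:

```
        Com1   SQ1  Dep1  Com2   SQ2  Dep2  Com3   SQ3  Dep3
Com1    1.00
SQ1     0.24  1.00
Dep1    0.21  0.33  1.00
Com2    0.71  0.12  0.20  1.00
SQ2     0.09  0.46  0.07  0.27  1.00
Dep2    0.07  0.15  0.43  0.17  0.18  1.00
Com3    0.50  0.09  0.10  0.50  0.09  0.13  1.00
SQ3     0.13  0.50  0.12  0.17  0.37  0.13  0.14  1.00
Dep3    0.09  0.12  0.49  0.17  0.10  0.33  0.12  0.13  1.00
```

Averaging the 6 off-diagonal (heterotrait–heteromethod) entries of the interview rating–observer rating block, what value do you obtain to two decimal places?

0.11

HTHM values (method 1 × method 3): 0.13, 0.09, 0.09, 0.12, 0.10, 0.12; mean = 0.65/6 = 0.11.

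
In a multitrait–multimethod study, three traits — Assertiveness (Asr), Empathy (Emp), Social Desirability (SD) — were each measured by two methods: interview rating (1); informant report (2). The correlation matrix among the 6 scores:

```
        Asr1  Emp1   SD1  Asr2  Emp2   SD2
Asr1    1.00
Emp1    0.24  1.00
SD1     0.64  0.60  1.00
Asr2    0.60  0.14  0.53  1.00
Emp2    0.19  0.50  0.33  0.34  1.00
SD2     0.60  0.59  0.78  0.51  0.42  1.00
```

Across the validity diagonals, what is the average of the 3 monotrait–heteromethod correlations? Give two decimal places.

Convergent values: 0.60, 0.50, 0.78; mean = 1.88/3 = 0.63.

0.63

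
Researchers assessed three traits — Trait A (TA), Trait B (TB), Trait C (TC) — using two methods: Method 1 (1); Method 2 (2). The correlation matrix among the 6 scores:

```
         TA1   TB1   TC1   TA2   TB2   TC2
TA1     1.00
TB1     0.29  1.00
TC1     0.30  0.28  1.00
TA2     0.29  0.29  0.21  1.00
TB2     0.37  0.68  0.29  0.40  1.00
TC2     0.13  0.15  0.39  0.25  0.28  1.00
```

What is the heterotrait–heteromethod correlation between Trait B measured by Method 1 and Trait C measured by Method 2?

0.15

Different traits and methods: r(TB1, TC2) = 0.15.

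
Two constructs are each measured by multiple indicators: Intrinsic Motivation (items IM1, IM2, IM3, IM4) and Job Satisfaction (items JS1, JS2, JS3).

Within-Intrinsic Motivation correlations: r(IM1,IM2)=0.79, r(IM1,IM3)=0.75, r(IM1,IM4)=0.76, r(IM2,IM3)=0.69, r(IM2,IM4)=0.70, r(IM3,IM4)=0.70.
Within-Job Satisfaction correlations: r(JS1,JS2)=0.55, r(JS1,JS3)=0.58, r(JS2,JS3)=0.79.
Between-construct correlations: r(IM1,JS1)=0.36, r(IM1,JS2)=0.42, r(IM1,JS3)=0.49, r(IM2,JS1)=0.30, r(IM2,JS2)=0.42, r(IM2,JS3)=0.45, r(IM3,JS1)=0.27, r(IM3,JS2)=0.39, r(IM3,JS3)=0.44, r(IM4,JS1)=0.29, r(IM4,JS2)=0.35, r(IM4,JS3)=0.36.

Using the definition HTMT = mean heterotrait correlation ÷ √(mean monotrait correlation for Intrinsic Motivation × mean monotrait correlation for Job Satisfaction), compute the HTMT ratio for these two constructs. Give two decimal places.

Mean heterotrait r = 4.54/12 = 0.3783.
Mean within-IM = 4.39/6 = 0.7317; mean within-JS = 1.92/3 = 0.6400.
Geometric mean = √(0.7317 × 0.6400) = 0.6843.
HTMT = 0.3783 / 0.6843 = 0.55.

0.55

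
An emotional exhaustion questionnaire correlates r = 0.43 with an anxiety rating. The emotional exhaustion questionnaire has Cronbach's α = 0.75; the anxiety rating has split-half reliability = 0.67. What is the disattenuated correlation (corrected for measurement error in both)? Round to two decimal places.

r_true = r_obs / √(r_xx · r_yy) = 0.43 / √(0.75 × 0.67) = 0.43 / √0.5025 = 0.43 / 0.7089 ≈ 0.61.

0.61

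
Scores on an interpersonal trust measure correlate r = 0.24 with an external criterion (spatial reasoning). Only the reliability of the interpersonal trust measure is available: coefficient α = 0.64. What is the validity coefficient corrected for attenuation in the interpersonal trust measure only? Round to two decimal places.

0.30

Single correction: r_c = r_obs / √r_xx = 0.24 / √0.64 = 0.24 / 0.8000 ≈ 0.30.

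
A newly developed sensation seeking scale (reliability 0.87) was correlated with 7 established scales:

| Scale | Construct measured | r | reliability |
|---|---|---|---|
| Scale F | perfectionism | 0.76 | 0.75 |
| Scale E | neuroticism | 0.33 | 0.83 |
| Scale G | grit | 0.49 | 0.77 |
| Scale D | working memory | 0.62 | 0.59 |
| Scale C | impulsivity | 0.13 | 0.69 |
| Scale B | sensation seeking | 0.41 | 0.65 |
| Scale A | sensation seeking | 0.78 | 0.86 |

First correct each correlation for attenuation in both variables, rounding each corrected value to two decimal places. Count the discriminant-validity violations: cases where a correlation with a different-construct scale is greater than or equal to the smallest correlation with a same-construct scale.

Disattenuated r (r / √(r_scale · r_new)):
  Scale F (disc): 0.76 / √(0.75·0.87) = 0.94
  Scale E (disc): 0.33 / √(0.83·0.87) = 0.39
  Scale G (disc): 0.49 / √(0.77·0.87) = 0.60
  Scale D (disc): 0.62 / √(0.59·0.87) = 0.87
  Scale C (disc): 0.13 / √(0.69·0.87) = 0.17
  Scale B (conv): 0.41 / √(0.65·0.87) = 0.55
  Scale A (conv): 0.78 / √(0.86·0.87) = 0.90
Smallest convergent = 0.55. Discriminant values: 0.94, 0.39, 0.60, 0.87, 0.17; count ≥ 0.55 → 3.

3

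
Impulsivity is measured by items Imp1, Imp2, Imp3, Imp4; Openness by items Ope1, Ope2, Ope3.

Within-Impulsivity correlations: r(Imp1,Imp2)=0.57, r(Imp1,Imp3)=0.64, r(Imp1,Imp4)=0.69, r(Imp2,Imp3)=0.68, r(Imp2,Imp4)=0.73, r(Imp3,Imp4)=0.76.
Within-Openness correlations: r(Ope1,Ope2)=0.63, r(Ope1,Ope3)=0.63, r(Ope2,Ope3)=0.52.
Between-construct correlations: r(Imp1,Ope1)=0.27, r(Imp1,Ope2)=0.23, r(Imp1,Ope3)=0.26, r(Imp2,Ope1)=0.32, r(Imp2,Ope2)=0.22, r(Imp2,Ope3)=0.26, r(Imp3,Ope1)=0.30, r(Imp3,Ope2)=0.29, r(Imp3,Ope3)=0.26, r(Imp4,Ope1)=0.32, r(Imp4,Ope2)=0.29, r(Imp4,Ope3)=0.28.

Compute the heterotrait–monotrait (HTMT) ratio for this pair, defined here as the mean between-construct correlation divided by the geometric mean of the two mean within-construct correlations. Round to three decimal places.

0.433

Between-construct mean = 3.30/12 = 0.2750.
Mean within-Imp = 4.07/6 = 0.6783; mean within-Ope = 1.78/3 = 0.5933.
Geometric mean = √(0.6783 × 0.5933) = 0.6344.
HTMT = 0.2750 / 0.6344 = 0.433.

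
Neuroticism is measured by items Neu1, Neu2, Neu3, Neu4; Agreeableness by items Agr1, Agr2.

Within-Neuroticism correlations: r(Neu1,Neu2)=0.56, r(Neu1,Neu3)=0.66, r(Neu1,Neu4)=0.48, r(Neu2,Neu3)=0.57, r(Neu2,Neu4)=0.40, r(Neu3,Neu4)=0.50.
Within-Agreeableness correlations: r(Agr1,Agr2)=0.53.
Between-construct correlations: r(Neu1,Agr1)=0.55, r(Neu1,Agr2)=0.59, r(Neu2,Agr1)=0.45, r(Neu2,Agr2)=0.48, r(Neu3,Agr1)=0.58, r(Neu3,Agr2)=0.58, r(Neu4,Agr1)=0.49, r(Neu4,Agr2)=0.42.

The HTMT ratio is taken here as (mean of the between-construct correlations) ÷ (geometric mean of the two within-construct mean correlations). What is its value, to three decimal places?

0.978

Mean between = 4.14/8 = 0.5175.
Mean within-Neu = 3.17/6 = 0.5283; mean within-Agr = 0.53/1 = 0.5300.
Geometric mean = √(0.5283 × 0.5300) = 0.5291.
HTMT = 0.5175 / 0.5291 = 0.978.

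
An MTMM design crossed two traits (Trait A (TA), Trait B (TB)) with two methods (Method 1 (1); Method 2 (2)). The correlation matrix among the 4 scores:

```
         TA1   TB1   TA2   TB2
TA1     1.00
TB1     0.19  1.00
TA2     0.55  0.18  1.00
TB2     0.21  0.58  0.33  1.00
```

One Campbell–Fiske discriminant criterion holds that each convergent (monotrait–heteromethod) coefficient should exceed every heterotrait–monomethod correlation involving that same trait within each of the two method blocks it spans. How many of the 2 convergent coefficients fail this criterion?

Each convergent coefficient versus the relevant comparison correlations:
TA (methods 1·2): 0.55 vs {0.19, 0.33} → pass.
TB (methods 1·2): 0.58 vs {0.19, 0.33} → pass.
0 of 2 fail.

0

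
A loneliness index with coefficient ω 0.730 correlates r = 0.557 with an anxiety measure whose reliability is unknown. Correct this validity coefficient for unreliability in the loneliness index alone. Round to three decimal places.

0.652

Single correction: r_c = r_obs / √r_xx = 0.557 / √0.730 = 0.557 / 0.8544 ≈ 0.652.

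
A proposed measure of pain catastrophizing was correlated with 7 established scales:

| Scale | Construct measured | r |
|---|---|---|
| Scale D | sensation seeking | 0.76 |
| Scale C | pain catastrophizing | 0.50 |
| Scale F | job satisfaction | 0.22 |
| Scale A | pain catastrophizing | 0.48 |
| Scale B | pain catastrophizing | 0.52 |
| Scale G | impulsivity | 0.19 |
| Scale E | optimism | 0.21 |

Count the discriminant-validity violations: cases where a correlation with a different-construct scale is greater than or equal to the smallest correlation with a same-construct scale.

1

Convergent (same construct = pain catastrophizing): Scale C, Scale A, Scale B.
Smallest convergent = 0.48. Discriminant values: 0.76, 0.22, 0.19, 0.21; count ≥ 0.48 → 1.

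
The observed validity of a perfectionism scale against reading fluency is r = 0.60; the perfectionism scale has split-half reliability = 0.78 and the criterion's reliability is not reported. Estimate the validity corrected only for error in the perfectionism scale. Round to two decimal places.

0.68

Single correction: r_c = r_obs / √r_xx = 0.60 / √0.78 = 0.60 / 0.8832 ≈ 0.68.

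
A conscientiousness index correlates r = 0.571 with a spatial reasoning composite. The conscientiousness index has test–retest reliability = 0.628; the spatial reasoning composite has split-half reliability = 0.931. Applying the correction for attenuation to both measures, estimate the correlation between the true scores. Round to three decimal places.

r_true = r_obs / √(r_xx · r_yy) = 0.571 / √(0.628 × 0.931) = 0.571 / √0.584668 = 0.571 / 0.7646 ≈ 0.747.

0.747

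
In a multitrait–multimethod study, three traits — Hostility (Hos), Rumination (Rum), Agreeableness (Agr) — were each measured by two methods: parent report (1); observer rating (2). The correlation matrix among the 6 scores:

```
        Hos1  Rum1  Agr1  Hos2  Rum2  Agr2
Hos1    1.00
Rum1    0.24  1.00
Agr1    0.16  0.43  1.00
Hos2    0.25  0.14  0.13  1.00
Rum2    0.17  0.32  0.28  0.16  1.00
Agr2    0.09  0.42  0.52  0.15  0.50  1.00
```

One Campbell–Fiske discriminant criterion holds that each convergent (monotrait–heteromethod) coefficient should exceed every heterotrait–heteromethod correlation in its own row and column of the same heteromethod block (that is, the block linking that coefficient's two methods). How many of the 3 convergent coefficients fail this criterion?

Each convergent coefficient versus the relevant comparison correlations:
Hos (methods 1·2): 0.25 vs {0.17, 0.14, 0.09, 0.13} → pass.
Rum (methods 1·2): 0.32 vs {0.14, 0.17, 0.42, 0.28} → fail.
Agr (methods 1·2): 0.52 vs {0.13, 0.09, 0.28, 0.42} → pass.
1 of 3 fail.

1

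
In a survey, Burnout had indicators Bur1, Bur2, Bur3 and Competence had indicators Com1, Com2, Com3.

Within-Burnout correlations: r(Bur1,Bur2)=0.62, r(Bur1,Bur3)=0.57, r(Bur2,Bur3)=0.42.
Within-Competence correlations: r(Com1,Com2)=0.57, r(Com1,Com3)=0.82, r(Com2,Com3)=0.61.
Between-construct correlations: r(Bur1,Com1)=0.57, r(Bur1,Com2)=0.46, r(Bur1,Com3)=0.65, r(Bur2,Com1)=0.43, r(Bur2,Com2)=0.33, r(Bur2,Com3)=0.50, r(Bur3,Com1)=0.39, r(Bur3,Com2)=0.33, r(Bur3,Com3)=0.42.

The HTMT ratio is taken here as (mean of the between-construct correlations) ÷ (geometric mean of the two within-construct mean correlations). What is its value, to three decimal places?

0.758

Between-construct mean = 4.08/9 = 0.4533.
Mean within-Bur = 1.61/3 = 0.5367; mean within-Com = 2.00/3 = 0.6667.
Geometric mean = √(0.5367 × 0.6667) = 0.5982.
HTMT = 0.4533 / 0.5982 = 0.758.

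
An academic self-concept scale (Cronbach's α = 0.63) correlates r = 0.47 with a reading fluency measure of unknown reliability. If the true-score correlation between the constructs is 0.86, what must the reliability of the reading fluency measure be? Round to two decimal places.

r_true = r_obs / √(r_xx · r_yy) ⇒ 0.86 = 0.47 / √(0.63 · r_yy).
√(0.63 · r_yy) = 0.47 / 0.86 = 0.5465; 0.63 · r_yy = 0.2987; r_yy = 0.2987 / 0.63 ≈ 0.47.

0.47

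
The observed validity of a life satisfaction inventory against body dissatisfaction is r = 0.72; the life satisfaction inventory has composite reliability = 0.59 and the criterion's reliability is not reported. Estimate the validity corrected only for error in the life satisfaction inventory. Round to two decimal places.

0.94

Single correction: r_c = r_obs / √r_xx = 0.72 / √0.59 = 0.72 / 0.7681 ≈ 0.94.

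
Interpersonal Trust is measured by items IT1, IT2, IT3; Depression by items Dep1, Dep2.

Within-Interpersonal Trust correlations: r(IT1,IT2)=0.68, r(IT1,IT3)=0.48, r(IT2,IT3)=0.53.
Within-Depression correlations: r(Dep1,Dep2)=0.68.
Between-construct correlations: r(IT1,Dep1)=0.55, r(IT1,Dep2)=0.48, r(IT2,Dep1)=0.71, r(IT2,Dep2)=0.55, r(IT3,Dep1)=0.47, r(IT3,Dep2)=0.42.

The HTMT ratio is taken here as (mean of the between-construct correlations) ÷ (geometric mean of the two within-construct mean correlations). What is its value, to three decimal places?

Mean heterotrait r = 3.18/6 = 0.5300.
Mean within-IT = 1.69/3 = 0.5633; mean within-Dep = 0.68/1 = 0.6800.
Geometric mean = √(0.5633 × 0.6800) = 0.6189.
HTMT = 0.5300 / 0.6189 = 0.856.

0.856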